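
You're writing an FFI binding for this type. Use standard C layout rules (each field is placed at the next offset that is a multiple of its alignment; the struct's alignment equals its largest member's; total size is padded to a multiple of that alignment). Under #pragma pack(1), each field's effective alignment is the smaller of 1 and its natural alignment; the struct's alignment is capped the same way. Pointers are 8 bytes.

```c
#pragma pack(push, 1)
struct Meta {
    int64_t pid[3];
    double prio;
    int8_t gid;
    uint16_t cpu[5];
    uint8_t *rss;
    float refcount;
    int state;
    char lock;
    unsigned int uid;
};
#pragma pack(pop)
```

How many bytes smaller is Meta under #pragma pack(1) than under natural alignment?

8

natural layout:
  pid at 0 (size 24, align 8) → ends 24
  prio at 24 (size 8, align 8) → ends 32
  gid at 32 (size 1, align 1) → ends 33
  pad 1 to align 2 for cpu
  cpu at 34 (size 10, align 2) → ends 44
  pad 4 to align 8 for rss
  rss at 48 (size 8, align 8) → ends 56
  refcount at 56 (size 4, align 4) → ends 60
  state at 60 (size 4, align 4) → ends 64
  lock at 64 (size 1, align 1) → ends 65
  pad 3 to align 4 for uid
  uid at 68 (size 4, align 4) → ends 72
  total 72 bytes, alignment 8
packed(1) layout:
  pid at 0 (size 24, align 1) → ends 24
  prio at 24 (size 8, align 1) → ends 32
  gid at 32 (size 1, align 1) → ends 33
  cpu at 33 (size 10, align 1) → ends 43
  rss at 43 (size 8, align 1) → ends 51
  refcount at 51 (size 4, align 1) → ends 55
  state at 55 (size 4, align 1) → ends 59
  lock at 59 (size 1, align 1) → ends 60
  uid at 60 (size 4, align 1) → ends 64
  total 64 bytes, alignment 1
72 − 64 = 8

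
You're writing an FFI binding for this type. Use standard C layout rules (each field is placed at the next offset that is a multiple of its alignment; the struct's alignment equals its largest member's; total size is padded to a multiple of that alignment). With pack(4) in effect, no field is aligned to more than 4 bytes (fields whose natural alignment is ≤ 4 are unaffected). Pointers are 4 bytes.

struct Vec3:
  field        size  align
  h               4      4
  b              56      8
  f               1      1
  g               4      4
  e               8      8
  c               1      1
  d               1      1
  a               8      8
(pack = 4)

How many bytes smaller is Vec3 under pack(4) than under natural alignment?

natural layout:
  h at 0 (size 4, align 4) → ends 4
  pad 4 to align 8 for b
  b at 8 (size 56, align 8) → ends 64
  f at 64 (size 1, align 1) → ends 65
  pad 3 to align 4 for g
  g at 68 (size 4, align 4) → ends 72
  e at 72 (size 8, align 8) → ends 80
  c at 80 (size 1, align 1) → ends 81
  d at 81 (size 1, align 1) → ends 82
  pad 6 to align 8 for a
  a at 88 (size 8, align 8) → ends 96
  total 96 bytes, alignment 8
packed(4) layout:
  h at 0 (size 4, align 4) → ends 4
  b at 4 (size 56, align 4) → ends 60
  f at 60 (size 1, align 1) → ends 61
  pad 3 to align 4 for g
  g at 64 (size 4, align 4) → ends 68
  e at 68 (size 8, align 4) → ends 76
  c at 76 (size 1, align 1) → ends 77
  d at 77 (size 1, align 1) → ends 78
  pad 2 to align 4 for a
  a at 80 (size 8, align 4) → ends 88
  total 88 bytes, alignment 4
96 − 88 = 8

8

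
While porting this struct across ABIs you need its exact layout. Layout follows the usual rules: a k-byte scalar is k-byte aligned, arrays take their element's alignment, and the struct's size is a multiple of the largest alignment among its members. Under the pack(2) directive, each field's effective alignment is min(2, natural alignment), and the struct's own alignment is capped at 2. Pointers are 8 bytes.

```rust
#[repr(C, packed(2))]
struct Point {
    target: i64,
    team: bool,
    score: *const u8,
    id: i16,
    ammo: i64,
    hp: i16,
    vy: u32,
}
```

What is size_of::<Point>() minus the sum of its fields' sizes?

1

@0: target [8B, align 2] → 8
@8: team [1B, align 1] → 9
+1 pad (align 2)
@10: score [8B, align 2] → 18
@18: id [2B, align 2] → 20
@20: ammo [8B, align 2] → 28
@28: hp [2B, align 2] → 30
@30: vy [4B, align 2] → 34
size 34, align 2
data bytes 33, size 34 → padding 1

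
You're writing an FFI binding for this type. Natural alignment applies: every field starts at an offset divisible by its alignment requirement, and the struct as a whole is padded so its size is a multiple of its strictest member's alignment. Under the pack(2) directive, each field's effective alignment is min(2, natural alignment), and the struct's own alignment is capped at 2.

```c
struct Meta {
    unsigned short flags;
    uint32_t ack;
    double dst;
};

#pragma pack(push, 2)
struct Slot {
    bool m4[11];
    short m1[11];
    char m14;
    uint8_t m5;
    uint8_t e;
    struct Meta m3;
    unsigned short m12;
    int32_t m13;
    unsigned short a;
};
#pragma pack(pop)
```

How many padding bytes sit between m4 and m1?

Meta: 0..2  flags  (2B, 2-aligned); 2..4  -- padding (2B); 4..8  ack  (4B, 4-aligned); 8..16  dst  (8B, 8-aligned); sizeof = 16, alignof = 8
0..11  m4  (11B, 1-aligned)
11..12  -- padding (1B)
12..34  m1  (22B, 2-aligned)

1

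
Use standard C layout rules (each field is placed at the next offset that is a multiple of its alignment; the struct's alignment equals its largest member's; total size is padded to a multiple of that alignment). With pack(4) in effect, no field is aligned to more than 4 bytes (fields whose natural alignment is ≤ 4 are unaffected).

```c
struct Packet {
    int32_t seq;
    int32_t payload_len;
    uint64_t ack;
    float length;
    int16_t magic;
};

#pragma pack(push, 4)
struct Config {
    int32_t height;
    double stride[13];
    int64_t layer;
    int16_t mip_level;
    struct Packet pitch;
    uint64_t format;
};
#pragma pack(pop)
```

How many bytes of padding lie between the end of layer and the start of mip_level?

Packet: seq at 0 (size 4, align 4) → ends 4; payload_len at 4 (size 4, align 4) → ends 8; ack at 8 (size 8, align 8) → ends 16; length at 16 (size 4, align 4) → ends 20; magic at 20 (size 2, align 2) → ends 22; tail pad 2 to reach multiple of 8; total 24 bytes, alignment 8
height at 0 (size 4, align 4) → ends 4
stride at 4 (size 104, align 4) → ends 108
layer at 108 (size 8, align 4) → ends 116
mip_level at 116 (size 2, align 2) → ends 118

0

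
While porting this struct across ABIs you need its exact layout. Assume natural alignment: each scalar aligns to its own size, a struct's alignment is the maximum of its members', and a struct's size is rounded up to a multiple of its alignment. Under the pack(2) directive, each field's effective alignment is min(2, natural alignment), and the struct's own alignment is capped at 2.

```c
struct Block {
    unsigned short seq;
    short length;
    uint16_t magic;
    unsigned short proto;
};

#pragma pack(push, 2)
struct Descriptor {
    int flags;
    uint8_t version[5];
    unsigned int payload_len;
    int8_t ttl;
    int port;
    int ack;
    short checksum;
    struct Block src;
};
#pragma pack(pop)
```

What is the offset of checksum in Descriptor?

Block: @0: seq [2B, align 2] → 2; @2: length [2B, align 2] → 4; @4: magic [2B, align 2] → 6; @6: proto [2B, align 2] → 8; size 8, align 2
@0: flags [4B, align 2] → 4
@4: version [5B, align 1] → 9
+1 pad (align 2)
@10: payload_len [4B, align 2] → 14
@14: ttl [1B, align 1] → 15
+1 pad (align 2)
@16: port [4B, align 2] → 20
@20: ack [4B, align 2] → 24
@24: checksum [2B, align 2] → 26

24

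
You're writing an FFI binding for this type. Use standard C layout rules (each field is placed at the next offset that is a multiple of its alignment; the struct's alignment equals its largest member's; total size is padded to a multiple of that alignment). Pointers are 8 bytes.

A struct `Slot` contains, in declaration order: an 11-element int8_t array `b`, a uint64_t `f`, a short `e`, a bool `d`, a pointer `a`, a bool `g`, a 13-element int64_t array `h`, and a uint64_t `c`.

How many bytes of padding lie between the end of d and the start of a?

5

b at 0 (size 11, align 1) → ends 11
pad 5 to align 8 for f
f at 16 (size 8, align 8) → ends 24
e at 24 (size 2, align 2) → ends 26
d at 26 (size 1, align 1) → ends 27
pad 5 to align 8 for a
a at 32 (size 8, align 8) → ends 40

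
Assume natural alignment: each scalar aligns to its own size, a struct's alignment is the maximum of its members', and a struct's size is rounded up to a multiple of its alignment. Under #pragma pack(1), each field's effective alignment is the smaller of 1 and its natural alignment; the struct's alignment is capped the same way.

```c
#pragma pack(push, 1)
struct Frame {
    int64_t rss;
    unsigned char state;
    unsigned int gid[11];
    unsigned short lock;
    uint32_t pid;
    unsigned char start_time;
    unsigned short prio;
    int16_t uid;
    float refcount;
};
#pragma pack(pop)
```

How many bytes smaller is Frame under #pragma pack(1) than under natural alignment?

12

natural layout:
  rss at 0 (size 8, align 8) → ends 8
  state at 8 (size 1, align 1) → ends 9
  pad 3 to align 4 for gid
  gid at 12 (size 44, align 4) → ends 56
  lock at 56 (size 2, align 2) → ends 58
  pad 2 to align 4 for pid
  pid at 60 (size 4, align 4) → ends 64
  start_time at 64 (size 1, align 1) → ends 65
  pad 1 to align 2 for prio
  prio at 66 (size 2, align 2) → ends 68
  uid at 68 (size 2, align 2) → ends 70
  pad 2 to align 4 for refcount
  refcount at 72 (size 4, align 4) → ends 76
  tail pad 4 to reach multiple of 8
  total 80 bytes, alignment 8
packed(1) layout:
  rss at 0 (size 8, align 1) → ends 8
  state at 8 (size 1, align 1) → ends 9
  gid at 9 (size 44, align 1) → ends 53
  lock at 53 (size 2, align 1) → ends 55
  pid at 55 (size 4, align 1) → ends 59
  start_time at 59 (size 1, align 1) → ends 60
  prio at 60 (size 2, align 1) → ends 62
  uid at 62 (size 2, align 1) → ends 64
  refcount at 64 (size 4, align 1) → ends 68
  total 68 bytes, alignment 1
80 − 68 = 12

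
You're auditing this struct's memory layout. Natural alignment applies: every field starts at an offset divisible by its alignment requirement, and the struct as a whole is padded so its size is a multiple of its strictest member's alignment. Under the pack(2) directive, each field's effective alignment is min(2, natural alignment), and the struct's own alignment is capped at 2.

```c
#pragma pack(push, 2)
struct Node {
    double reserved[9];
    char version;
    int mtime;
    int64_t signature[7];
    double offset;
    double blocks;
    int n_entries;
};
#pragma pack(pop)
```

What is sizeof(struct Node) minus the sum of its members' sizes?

reserved at 0 (size 72, align 2) → ends 72
version at 72 (size 1, align 1) → ends 73
pad 1 to align 2 for mtime
mtime at 74 (size 4, align 2) → ends 78
signature at 78 (size 56, align 2) → ends 134
offset at 134 (size 8, align 2) → ends 142
blocks at 142 (size 8, align 2) → ends 150
n_entries at 150 (size 4, align 2) → ends 154
total 154 bytes, alignment 2
data bytes 153, size 154 → padding 1

1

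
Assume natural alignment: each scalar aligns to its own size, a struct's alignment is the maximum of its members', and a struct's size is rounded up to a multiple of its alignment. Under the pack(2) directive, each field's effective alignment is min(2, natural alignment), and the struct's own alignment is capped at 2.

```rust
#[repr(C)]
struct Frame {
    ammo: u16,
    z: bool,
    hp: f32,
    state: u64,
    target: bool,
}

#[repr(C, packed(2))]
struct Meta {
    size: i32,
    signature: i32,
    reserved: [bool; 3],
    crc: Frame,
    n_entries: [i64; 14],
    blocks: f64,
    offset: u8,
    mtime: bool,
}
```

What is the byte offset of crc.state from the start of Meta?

20

Frame: @0: ammo [2B, align 2] → 2; @2: z [1B, align 1] → 3; +1 pad (align 4); @4: hp [4B, align 4] → 8; @8: state [8B, align 8] → 16; @16: target [1B, align 1] → 17; +7 tail pad (align 8); size 24, align 8
@0: size [4B, align 2] → 4
@4: signature [4B, align 2] → 8
@8: reserved [3B, align 1] → 11
+1 pad (align 2)
@12: crc [24B, align 2] → 36
within Frame: state at 8
12 + 8 = 20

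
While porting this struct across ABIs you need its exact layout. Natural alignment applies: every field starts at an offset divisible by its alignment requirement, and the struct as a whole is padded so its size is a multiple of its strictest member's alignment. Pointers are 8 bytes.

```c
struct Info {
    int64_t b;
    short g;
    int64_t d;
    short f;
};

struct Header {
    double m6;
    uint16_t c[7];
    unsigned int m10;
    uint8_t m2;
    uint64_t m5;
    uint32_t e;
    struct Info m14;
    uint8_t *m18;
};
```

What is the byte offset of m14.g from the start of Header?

56

Info: @0: b [8B, align 8] → 8; @8: g [2B, align 2] → 10; +6 pad (align 8); @16: d [8B, align 8] → 24; @24: f [2B, align 2] → 26; +6 tail pad (align 8); size 32, align 8
@0: m6 [8B, align 8] → 8
@8: c [14B, align 2] → 22
+2 pad (align 4)
@24: m10 [4B, align 4] → 28
@28: m2 [1B, align 1] → 29
+3 pad (align 8)
@32: m5 [8B, align 8] → 40
@40: e [4B, align 4] → 44
+4 pad (align 8)
@48: m14 [32B, align 8] → 80
within Info: g at 8
48 + 8 = 56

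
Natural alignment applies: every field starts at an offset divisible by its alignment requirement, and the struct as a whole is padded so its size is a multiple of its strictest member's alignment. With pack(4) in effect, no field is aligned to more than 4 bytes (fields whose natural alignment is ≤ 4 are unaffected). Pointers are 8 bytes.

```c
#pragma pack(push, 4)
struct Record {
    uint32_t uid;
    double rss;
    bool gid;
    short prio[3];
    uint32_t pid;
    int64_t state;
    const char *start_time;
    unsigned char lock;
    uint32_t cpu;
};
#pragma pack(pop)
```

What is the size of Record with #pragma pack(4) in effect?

uid at 0 (size 4, align 4) → ends 4
rss at 4 (size 8, align 4) → ends 12
gid at 12 (size 1, align 1) → ends 13
pad 1 to align 2 for prio
prio at 14 (size 6, align 2) → ends 20
pid at 20 (size 4, align 4) → ends 24
state at 24 (size 8, align 4) → ends 32
start_time at 32 (size 8, align 4) → ends 40
lock at 40 (size 1, align 1) → ends 41
pad 3 to align 4 for cpu
cpu at 44 (size 4, align 4) → ends 48
total 48 bytes, alignment 4

48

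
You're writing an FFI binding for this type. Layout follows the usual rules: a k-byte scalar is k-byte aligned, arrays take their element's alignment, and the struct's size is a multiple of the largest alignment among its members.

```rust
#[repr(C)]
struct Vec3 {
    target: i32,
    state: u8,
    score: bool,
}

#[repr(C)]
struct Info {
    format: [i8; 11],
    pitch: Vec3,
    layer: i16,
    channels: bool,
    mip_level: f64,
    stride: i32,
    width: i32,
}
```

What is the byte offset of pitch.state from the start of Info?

Vec3: @0: target [4B, align 4] → 4; @4: state [1B, align 1] → 5; @5: score [1B, align 1] → 6; +2 tail pad (align 4); size 8, align 4
@0: format [11B, align 1] → 11
+1 pad (align 4)
@12: pitch [8B, align 4] → 20
within Vec3: state at 4
12 + 4 = 16

16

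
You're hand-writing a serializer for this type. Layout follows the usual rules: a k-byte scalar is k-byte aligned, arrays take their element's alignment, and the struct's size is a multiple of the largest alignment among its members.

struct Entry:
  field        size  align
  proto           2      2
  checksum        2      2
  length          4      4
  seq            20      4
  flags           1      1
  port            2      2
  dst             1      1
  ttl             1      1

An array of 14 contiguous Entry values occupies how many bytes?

504

0..2  proto  (2B, 2-aligned)
2..4  checksum  (2B, 2-aligned)
4..8  length  (4B, 4-aligned)
8..28  seq  (20B, 4-aligned)
28..29  flags  (1B, 1-aligned)
29..30  -- padding (1B)
30..32  port  (2B, 2-aligned)
32..33  dst  (1B, 1-aligned)
33..34  ttl  (1B, 1-aligned)
34..36  -- tail padding (2B)
sizeof = 36, alignof = 4
array of 14: 14 × 36 = 504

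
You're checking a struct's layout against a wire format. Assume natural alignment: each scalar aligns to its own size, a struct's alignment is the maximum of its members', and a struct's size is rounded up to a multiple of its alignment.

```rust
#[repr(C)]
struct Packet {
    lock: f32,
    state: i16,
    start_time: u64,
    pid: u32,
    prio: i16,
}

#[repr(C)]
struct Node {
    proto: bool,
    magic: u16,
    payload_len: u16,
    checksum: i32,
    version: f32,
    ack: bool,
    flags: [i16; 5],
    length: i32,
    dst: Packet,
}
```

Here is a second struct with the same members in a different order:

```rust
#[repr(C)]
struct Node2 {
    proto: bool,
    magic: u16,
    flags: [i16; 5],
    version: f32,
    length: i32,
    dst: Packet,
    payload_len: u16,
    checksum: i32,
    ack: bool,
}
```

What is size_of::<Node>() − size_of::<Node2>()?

Packet: @0: lock [4B, align 4] → 4; @4: state [2B, align 2] → 6; +2 pad (align 8); @8: start_time [8B, align 8] → 16; @16: pid [4B, align 4] → 20; @20: prio [2B, align 2] → 22; +2 tail pad (align 8); size 24, align 8
@0: proto [1B, align 1] → 1
+1 pad (align 2)
@2: magic [2B, align 2] → 4
@4: payload_len [2B, align 2] → 6
+2 pad (align 4)
@8: checksum [4B, align 4] → 12
@12: version [4B, align 4] → 16
@16: ack [1B, align 1] → 17
+1 pad (align 2)
@18: flags [10B, align 2] → 28
@28: length [4B, align 4] → 32
@32: dst [24B, align 8] → 56
size 56, align 8
— Node2 —
@0: proto [1B, align 1] → 1
+1 pad (align 2)
@2: magic [2B, align 2] → 4
@4: flags [10B, align 2] → 14
+2 pad (align 4)
@16: version [4B, align 4] → 20
@20: length [4B, align 4] → 24
@24: dst [24B, align 8] → 48
@48: payload_len [2B, align 2] → 50
+2 pad (align 4)
@52: checksum [4B, align 4] → 56
@56: ack [1B, align 1] → 57
+7 tail pad (align 8)
size 64, align 8
56 − 64 = -8

-8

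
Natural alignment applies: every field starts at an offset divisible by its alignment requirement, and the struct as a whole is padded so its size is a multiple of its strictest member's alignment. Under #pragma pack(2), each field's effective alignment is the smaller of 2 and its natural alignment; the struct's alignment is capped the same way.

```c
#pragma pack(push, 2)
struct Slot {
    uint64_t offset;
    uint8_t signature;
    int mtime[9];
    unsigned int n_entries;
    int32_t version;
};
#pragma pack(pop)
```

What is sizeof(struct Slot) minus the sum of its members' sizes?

0..8  offset  (8B, 2-aligned)
8..9  signature  (1B, 1-aligned)
9..10  -- padding (1B)
10..46  mtime  (36B, 2-aligned)
46..50  n_entries  (4B, 2-aligned)
50..54  version  (4B, 2-aligned)
sizeof = 54, alignof = 2
data bytes 53, size 54 → padding 1

1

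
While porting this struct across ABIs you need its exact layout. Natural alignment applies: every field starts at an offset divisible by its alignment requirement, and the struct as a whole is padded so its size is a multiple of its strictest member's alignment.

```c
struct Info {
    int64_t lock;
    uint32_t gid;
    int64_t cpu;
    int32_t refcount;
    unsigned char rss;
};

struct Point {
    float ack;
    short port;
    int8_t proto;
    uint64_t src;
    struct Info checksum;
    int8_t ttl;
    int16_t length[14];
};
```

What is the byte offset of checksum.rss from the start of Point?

Info: lock at 0 (size 8, align 8) → ends 8; gid at 8 (size 4, align 4) → ends 12; pad 4 to align 8 for cpu; cpu at 16 (size 8, align 8) → ends 24; refcount at 24 (size 4, align 4) → ends 28; rss at 28 (size 1, align 1) → ends 29; tail pad 3 to reach multiple of 8; total 32 bytes, alignment 8
ack at 0 (size 4, align 4) → ends 4
port at 4 (size 2, align 2) → ends 6
proto at 6 (size 1, align 1) → ends 7
pad 1 to align 8 for src
src at 8 (size 8, align 8) → ends 16
checksum at 16 (size 32, align 8) → ends 48
within Info: rss at 28
16 + 28 = 44

44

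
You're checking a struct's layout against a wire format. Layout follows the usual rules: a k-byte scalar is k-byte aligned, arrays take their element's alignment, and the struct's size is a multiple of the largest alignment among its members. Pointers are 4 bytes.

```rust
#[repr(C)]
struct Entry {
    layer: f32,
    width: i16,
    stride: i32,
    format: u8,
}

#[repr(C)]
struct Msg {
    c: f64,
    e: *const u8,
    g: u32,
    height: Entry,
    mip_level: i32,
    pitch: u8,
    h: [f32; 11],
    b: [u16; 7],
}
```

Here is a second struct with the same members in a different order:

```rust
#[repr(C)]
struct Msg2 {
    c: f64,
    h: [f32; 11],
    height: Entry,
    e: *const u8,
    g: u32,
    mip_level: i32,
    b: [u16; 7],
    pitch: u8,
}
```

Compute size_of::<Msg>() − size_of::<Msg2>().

8

Entry: @0: layer [4B, align 4] → 4; @4: width [2B, align 2] → 6; +2 pad (align 4); @8: stride [4B, align 4] → 12; @12: format [1B, align 1] → 13; +3 tail pad (align 4); size 16, align 4
@0: c [8B, align 8] → 8
@8: e [4B, align 4] → 12
@12: g [4B, align 4] → 16
@16: height [16B, align 4] → 32
@32: mip_level [4B, align 4] → 36
@36: pitch [1B, align 1] → 37
+3 pad (align 4)
@40: h [44B, align 4] → 84
@84: b [14B, align 2] → 98
+6 tail pad (align 8)
size 104, align 8
— Msg2 —
@0: c [8B, align 8] → 8
@8: h [44B, align 4] → 52
@52: height [16B, align 4] → 68
@68: e [4B, align 4] → 72
@72: g [4B, align 4] → 76
@76: mip_level [4B, align 4] → 80
@80: b [14B, align 2] → 94
@94: pitch [1B, align 1] → 95
+1 tail pad (align 8)
size 96, align 8
104 − 96 = 8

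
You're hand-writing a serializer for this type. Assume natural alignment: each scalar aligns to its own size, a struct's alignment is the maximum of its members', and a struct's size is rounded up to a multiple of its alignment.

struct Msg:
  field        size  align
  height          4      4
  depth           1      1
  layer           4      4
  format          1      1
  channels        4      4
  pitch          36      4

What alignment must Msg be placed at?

member alignments: height=4, depth=1, layer=4, format=1, channels=4, pitch=4
max = 4

4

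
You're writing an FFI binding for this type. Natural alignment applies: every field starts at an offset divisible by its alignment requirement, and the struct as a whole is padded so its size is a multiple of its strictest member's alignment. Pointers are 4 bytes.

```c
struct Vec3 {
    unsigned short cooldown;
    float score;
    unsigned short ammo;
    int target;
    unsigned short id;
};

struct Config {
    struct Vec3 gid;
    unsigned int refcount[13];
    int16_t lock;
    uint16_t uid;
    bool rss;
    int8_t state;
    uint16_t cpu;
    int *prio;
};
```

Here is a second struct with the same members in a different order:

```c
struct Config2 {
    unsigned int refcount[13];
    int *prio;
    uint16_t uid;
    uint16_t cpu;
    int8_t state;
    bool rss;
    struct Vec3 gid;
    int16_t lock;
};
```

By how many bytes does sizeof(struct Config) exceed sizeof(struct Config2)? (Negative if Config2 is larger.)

-4

Vec3: cooldown at 0 (size 2, align 2) → ends 2; pad 2 to align 4 for score; score at 4 (size 4, align 4) → ends 8; ammo at 8 (size 2, align 2) → ends 10; pad 2 to align 4 for target; target at 12 (size 4, align 4) → ends 16; id at 16 (size 2, align 2) → ends 18; tail pad 2 to reach multiple of 4; total 20 bytes, alignment 4
gid at 0 (size 20, align 4) → ends 20
refcount at 20 (size 52, align 4) → ends 72
lock at 72 (size 2, align 2) → ends 74
uid at 74 (size 2, align 2) → ends 76
rss at 76 (size 1, align 1) → ends 77
state at 77 (size 1, align 1) → ends 78
cpu at 78 (size 2, align 2) → ends 80
prio at 80 (size 4, align 4) → ends 84
total 84 bytes, alignment 4
— Config2 —
refcount at 0 (size 52, align 4) → ends 52
prio at 52 (size 4, align 4) → ends 56
uid at 56 (size 2, align 2) → ends 58
cpu at 58 (size 2, align 2) → ends 60
state at 60 (size 1, align 1) → ends 61
rss at 61 (size 1, align 1) → ends 62
pad 2 to align 4 for gid
gid at 64 (size 20, align 4) → ends 84
lock at 84 (size 2, align 2) → ends 86
tail pad 2 to reach multiple of 4
total 88 bytes, alignment 4
84 − 88 = -4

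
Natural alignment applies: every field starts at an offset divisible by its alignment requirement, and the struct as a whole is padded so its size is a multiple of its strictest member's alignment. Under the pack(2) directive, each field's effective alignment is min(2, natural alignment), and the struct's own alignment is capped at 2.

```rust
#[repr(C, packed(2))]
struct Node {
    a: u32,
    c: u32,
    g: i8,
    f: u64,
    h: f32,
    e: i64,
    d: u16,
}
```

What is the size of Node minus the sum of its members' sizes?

@0: a [4B, align 2] → 4
@4: c [4B, align 2] → 8
@8: g [1B, align 1] → 9
+1 pad (align 2)
@10: f [8B, align 2] → 18
@18: h [4B, align 2] → 22
@22: e [8B, align 2] → 30
@30: d [2B, align 2] → 32
size 32, align 2
data bytes 31, size 32 → padding 1

1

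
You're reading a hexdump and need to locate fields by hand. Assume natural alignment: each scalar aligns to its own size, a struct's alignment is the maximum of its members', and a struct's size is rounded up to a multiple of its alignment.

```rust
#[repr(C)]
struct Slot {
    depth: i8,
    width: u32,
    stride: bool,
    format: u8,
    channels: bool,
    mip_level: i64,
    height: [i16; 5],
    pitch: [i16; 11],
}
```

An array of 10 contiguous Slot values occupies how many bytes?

0..1  depth  (1B, 1-aligned)
1..4  -- padding (3B)
4..8  width  (4B, 4-aligned)
8..9  stride  (1B, 1-aligned)
9..10  format  (1B, 1-aligned)
10..11  channels  (1B, 1-aligned)
11..16  -- padding (5B)
16..24  mip_level  (8B, 8-aligned)
24..34  height  (10B, 2-aligned)
34..56  pitch  (22B, 2-aligned)
sizeof = 56, alignof = 8
array of 10: 10 × 56 = 560

560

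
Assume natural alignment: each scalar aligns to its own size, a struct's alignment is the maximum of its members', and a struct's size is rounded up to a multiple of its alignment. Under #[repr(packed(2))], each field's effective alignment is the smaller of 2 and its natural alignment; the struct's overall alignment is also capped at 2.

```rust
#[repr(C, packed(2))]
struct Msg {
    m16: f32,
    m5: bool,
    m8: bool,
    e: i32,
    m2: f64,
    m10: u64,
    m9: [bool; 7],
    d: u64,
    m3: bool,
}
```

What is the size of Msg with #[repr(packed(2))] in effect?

44

m16 at 0 (size 4, align 2) → ends 4
m5 at 4 (size 1, align 1) → ends 5
m8 at 5 (size 1, align 1) → ends 6
e at 6 (size 4, align 2) → ends 10
m2 at 10 (size 8, align 2) → ends 18
m10 at 18 (size 8, align 2) → ends 26
m9 at 26 (size 7, align 1) → ends 33
pad 1 to align 2 for d
d at 34 (size 8, align 2) → ends 42
m3 at 42 (size 1, align 1) → ends 43
tail pad 1 to reach multiple of 2
total 44 bytes, alignment 2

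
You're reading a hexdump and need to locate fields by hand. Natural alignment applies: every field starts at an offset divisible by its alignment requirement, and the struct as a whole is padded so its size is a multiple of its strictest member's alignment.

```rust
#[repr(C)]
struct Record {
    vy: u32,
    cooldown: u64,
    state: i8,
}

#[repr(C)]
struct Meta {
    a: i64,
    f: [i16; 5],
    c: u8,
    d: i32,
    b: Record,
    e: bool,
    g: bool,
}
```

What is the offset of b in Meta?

Record: @0: vy [4B, align 4] → 4; +4 pad (align 8); @8: cooldown [8B, align 8] → 16; @16: state [1B, align 1] → 17; +7 tail pad (align 8); size 24, align 8
@0: a [8B, align 8] → 8
@8: f [10B, align 2] → 18
@18: c [1B, align 1] → 19
+1 pad (align 4)
@20: d [4B, align 4] → 24
@24: b [24B, align 8] → 48

24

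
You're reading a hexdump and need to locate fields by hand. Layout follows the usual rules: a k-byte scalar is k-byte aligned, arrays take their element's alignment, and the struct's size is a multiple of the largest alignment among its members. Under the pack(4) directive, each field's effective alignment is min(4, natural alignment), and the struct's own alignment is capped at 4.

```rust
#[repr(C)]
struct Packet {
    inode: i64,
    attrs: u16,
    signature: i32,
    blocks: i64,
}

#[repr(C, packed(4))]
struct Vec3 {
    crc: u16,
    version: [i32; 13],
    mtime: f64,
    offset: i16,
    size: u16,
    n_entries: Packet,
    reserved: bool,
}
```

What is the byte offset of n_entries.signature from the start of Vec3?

Packet: @0: inode [8B, align 8] → 8; @8: attrs [2B, align 2] → 10; +2 pad (align 4); @12: signature [4B, align 4] → 16; @16: blocks [8B, align 8] → 24; size 24, align 8
@0: crc [2B, align 2] → 2
+2 pad (align 4)
@4: version [52B, align 4] → 56
@56: mtime [8B, align 4] → 64
@64: offset [2B, align 2] → 66
@66: size [2B, align 2] → 68
@68: n_entries [24B, align 4] → 92
within Packet: signature at 12
68 + 12 = 80

80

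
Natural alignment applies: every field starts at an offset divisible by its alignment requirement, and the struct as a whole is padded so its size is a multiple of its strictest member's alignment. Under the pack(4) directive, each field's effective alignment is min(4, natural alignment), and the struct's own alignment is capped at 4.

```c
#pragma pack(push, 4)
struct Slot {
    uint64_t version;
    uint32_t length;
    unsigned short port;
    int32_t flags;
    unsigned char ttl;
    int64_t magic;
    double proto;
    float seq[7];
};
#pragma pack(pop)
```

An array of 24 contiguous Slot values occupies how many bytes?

version at 0 (size 8, align 4) → ends 8
length at 8 (size 4, align 4) → ends 12
port at 12 (size 2, align 2) → ends 14
pad 2 to align 4 for flags
flags at 16 (size 4, align 4) → ends 20
ttl at 20 (size 1, align 1) → ends 21
pad 3 to align 4 for magic
magic at 24 (size 8, align 4) → ends 32
proto at 32 (size 8, align 4) → ends 40
seq at 40 (size 28, align 4) → ends 68
total 68 bytes, alignment 4
array of 24: 24 × 68 = 1632

1632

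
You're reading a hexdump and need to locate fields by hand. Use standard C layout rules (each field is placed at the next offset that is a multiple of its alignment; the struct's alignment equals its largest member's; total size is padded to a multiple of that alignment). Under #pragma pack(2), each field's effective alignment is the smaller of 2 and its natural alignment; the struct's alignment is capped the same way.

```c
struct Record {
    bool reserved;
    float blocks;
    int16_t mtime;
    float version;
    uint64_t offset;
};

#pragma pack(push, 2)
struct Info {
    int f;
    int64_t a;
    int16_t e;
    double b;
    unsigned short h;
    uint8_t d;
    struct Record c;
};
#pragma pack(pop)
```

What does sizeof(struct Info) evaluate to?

Record: reserved at 0 (size 1, align 1) → ends 1; pad 3 to align 4 for blocks; blocks at 4 (size 4, align 4) → ends 8; mtime at 8 (size 2, align 2) → ends 10; pad 2 to align 4 for version; version at 12 (size 4, align 4) → ends 16; offset at 16 (size 8, align 8) → ends 24; total 24 bytes, alignment 8
f at 0 (size 4, align 2) → ends 4
a at 4 (size 8, align 2) → ends 12
e at 12 (size 2, align 2) → ends 14
b at 14 (size 8, align 2) → ends 22
h at 22 (size 2, align 2) → ends 24
d at 24 (size 1, align 1) → ends 25
pad 1 to align 2 for c
c at 26 (size 24, align 2) → ends 50
total 50 bytes, alignment 2

50 bytes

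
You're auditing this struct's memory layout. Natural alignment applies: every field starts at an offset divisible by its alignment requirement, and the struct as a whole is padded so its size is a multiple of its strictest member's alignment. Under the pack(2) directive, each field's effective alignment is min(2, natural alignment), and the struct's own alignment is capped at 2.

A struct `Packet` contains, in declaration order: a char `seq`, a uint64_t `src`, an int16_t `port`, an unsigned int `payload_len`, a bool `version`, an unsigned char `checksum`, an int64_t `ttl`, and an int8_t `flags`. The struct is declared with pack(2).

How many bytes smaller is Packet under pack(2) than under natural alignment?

20

natural layout:
  @0: seq [1B, align 1] → 1
  +7 pad (align 8)
  @8: src [8B, align 8] → 16
  @16: port [2B, align 2] → 18
  +2 pad (align 4)
  @20: payload_len [4B, align 4] → 24
  @24: version [1B, align 1] → 25
  @25: checksum [1B, align 1] → 26
  +6 pad (align 8)
  @32: ttl [8B, align 8] → 40
  @40: flags [1B, align 1] → 41
  +7 tail pad (align 8)
  size 48, align 8
packed(2) layout:
  @0: seq [1B, align 1] → 1
  +1 pad (align 2)
  @2: src [8B, align 2] → 10
  @10: port [2B, align 2] → 12
  @12: payload_len [4B, align 2] → 16
  @16: version [1B, align 1] → 17
  @17: checksum [1B, align 1] → 18
  @18: ttl [8B, align 2] → 26
  @26: flags [1B, align 1] → 27
  +1 tail pad (align 2)
  size 28, align 2
48 − 28 = 20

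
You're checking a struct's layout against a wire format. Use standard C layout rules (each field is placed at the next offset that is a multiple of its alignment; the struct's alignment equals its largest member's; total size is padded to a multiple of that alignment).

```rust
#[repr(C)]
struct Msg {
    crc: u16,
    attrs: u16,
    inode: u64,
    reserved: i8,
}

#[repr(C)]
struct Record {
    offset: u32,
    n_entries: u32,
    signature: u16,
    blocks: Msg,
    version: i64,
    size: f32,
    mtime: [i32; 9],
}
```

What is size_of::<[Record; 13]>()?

1144

Msg: @0: crc [2B, align 2] → 2; @2: attrs [2B, align 2] → 4; +4 pad (align 8); @8: inode [8B, align 8] → 16; @16: reserved [1B, align 1] → 17; +7 tail pad (align 8); size 24, align 8
@0: offset [4B, align 4] → 4
@4: n_entries [4B, align 4] → 8
@8: signature [2B, align 2] → 10
+6 pad (align 8)
@16: blocks [24B, align 8] → 40
@40: version [8B, align 8] → 48
@48: size [4B, align 4] → 52
@52: mtime [36B, align 4] → 88
size 88, align 8
array of 13: 13 × 88 = 1144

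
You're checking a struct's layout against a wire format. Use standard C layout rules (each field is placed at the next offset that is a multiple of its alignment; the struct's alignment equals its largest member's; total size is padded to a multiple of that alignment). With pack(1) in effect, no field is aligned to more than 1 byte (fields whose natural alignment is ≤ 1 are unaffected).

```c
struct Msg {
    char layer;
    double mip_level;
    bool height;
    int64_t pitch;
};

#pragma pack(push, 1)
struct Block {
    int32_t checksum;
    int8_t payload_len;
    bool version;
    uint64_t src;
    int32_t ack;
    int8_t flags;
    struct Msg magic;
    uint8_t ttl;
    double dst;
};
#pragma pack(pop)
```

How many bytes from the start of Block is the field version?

Msg: @0: layer [1B, align 1] → 1; +7 pad (align 8); @8: mip_level [8B, align 8] → 16; @16: height [1B, align 1] → 17; +7 pad (align 8); @24: pitch [8B, align 8] → 32; size 32, align 8
@0: checksum [4B, align 1] → 4
@4: payload_len [1B, align 1] → 5
@5: version [1B, align 1] → 6

5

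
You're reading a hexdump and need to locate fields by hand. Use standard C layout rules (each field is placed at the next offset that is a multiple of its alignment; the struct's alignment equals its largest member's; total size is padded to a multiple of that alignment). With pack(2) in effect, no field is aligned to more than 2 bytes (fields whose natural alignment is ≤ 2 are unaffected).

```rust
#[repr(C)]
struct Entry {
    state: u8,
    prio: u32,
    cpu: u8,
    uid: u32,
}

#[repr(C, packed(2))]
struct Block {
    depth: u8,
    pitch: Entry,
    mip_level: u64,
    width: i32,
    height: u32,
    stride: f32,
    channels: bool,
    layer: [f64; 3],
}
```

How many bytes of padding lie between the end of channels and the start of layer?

Entry: 0..1  state  (1B, 1-aligned); 1..4  -- padding (3B); 4..8  prio  (4B, 4-aligned); 8..9  cpu  (1B, 1-aligned); 9..12  -- padding (3B); 12..16  uid  (4B, 4-aligned); sizeof = 16, alignof = 4
0..1  depth  (1B, 1-aligned)
1..2  -- padding (1B)
2..18  pitch  (16B, 2-aligned)
18..26  mip_level  (8B, 2-aligned)
26..30  width  (4B, 2-aligned)
30..34  height  (4B, 2-aligned)
34..38  stride  (4B, 2-aligned)
38..39  channels  (1B, 1-aligned)
39..40  -- padding (1B)
40..64  layer  (24B, 2-aligned)

1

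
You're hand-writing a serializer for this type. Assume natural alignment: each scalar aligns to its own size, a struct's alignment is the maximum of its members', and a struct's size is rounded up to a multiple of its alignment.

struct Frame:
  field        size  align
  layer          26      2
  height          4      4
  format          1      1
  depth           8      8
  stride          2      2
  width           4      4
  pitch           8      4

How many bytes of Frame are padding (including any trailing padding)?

11

@0: layer [26B, align 2] → 26
+2 pad (align 4)
@28: height [4B, align 4] → 32
@32: format [1B, align 1] → 33
+7 pad (align 8)
@40: depth [8B, align 8] → 48
@48: stride [2B, align 2] → 50
+2 pad (align 4)
@52: width [4B, align 4] → 56
@56: pitch [8B, align 4] → 64
size 64, align 8
data bytes 53, size 64 → padding 11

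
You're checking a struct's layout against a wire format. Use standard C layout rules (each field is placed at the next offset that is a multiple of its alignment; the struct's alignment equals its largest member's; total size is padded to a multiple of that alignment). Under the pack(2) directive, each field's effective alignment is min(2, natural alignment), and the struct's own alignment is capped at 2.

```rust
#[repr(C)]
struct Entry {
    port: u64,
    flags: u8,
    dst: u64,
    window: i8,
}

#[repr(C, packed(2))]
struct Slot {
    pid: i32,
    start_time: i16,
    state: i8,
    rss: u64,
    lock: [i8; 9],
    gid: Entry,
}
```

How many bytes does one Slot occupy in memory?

Entry: port at 0 (size 8, align 8) → ends 8; flags at 8 (size 1, align 1) → ends 9; pad 7 to align 8 for dst; dst at 16 (size 8, align 8) → ends 24; window at 24 (size 1, align 1) → ends 25; tail pad 7 to reach multiple of 8; total 32 bytes, alignment 8
pid at 0 (size 4, align 2) → ends 4
start_time at 4 (size 2, align 2) → ends 6
state at 6 (size 1, align 1) → ends 7
pad 1 to align 2 for rss
rss at 8 (size 8, align 2) → ends 16
lock at 16 (size 9, align 1) → ends 25
pad 1 to align 2 for gid
gid at 26 (size 32, align 2) → ends 58
total 58 bytes, alignment 2

58 bytes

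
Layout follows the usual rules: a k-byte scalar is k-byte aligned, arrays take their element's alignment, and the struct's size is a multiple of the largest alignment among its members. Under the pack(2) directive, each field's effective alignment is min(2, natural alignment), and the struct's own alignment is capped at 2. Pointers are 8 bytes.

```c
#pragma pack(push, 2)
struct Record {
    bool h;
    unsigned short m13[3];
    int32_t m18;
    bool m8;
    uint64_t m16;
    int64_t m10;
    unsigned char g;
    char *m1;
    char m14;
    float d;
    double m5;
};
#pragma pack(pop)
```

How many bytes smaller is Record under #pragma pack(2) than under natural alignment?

natural layout:
  h at 0 (size 1, align 1) → ends 1
  pad 1 to align 2 for m13
  m13 at 2 (size 6, align 2) → ends 8
  m18 at 8 (size 4, align 4) → ends 12
  m8 at 12 (size 1, align 1) → ends 13
  pad 3 to align 8 for m16
  m16 at 16 (size 8, align 8) → ends 24
  m10 at 24 (size 8, align 8) → ends 32
  g at 32 (size 1, align 1) → ends 33
  pad 7 to align 8 for m1
  m1 at 40 (size 8, align 8) → ends 48
  m14 at 48 (size 1, align 1) → ends 49
  pad 3 to align 4 for d
  d at 52 (size 4, align 4) → ends 56
  m5 at 56 (size 8, align 8) → ends 64
  total 64 bytes, alignment 8
packed(2) layout:
  h at 0 (size 1, align 1) → ends 1
  pad 1 to align 2 for m13
  m13 at 2 (size 6, align 2) → ends 8
  m18 at 8 (size 4, align 2) → ends 12
  m8 at 12 (size 1, align 1) → ends 13
  pad 1 to align 2 for m16
  m16 at 14 (size 8, align 2) → ends 22
  m10 at 22 (size 8, align 2) → ends 30
  g at 30 (size 1, align 1) → ends 31
  pad 1 to align 2 for m1
  m1 at 32 (size 8, align 2) → ends 40
  m14 at 40 (size 1, align 1) → ends 41
  pad 1 to align 2 for d
  d at 42 (size 4, align 2) → ends 46
  m5 at 46 (size 8, align 2) → ends 54
  total 54 bytes, alignment 2
64 − 54 = 10

10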